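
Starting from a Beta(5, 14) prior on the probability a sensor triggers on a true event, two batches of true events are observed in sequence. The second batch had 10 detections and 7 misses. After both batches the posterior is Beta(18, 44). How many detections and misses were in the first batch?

Because Beta–binomial updating is additive in the counts, the combined data contributed (α_post−α_prior, β_post−β_prior) successes and failures.
Total across both batches: 18−5=13 detections, 44−14=30 misses.
Subtract the second batch: 13−10=3 detections and 30−7=23 misses.

3 detections and 23 misses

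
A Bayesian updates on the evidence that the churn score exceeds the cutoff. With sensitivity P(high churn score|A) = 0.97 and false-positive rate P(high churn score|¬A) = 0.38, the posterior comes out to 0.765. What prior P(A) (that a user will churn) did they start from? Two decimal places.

Bayes' rule in odds form gives O(A|E) = O(A)·[P(E|A)/P(E|¬A)], hence O(A) = O(A|E)/LR.
Posterior odds = 0.765/(1−0.765) = 3.2553. LR = 0.97/0.38 = 2.5526.
Prior odds = 3.2553/2.5526 = 1.2753, so P(A) = 1.2753/(1+1.2753) ≈ 0.56.

P(A) = 0.56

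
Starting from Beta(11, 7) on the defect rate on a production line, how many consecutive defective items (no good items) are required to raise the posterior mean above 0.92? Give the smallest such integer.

k = 70

After k defective items and 0 good items the posterior is Beta(11+k, 7), with mean (11+k)/(11+7+k).
Set (11+k)/(18+k) > 0.92 and solve: k > (0.92·18 − 11)/(1 − 0.92) = 69.500.
The smallest integer exceeding 69.500 is 70.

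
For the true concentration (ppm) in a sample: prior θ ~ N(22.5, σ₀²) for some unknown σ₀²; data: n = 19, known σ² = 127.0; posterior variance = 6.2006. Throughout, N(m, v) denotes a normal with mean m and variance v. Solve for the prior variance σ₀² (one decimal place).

σ₀² = 85.7

Posterior precision equals prior precision plus data precision: 1/σ_n² = 1/σ₀² + n/σ².
So 1/σ₀² = 1/6.2006 − 19/127.0 = 0.161275 − 0.149606 = 0.011669.
Hence σ₀² = 1/0.011669 ≈ 85.7.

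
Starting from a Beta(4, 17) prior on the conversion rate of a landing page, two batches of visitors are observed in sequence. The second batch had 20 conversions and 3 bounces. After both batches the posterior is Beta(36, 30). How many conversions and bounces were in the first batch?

Because Beta–binomial updating is additive in the counts, the combined data contributed (α_post−α_prior, β_post−β_prior) successes and failures.
Total across both batches: 36−4=32 conversions, 30−17=13 bounces.
Subtract the second batch: 32−20=12 conversions and 13−3=10 bounces.

12 conversions and 10 bounces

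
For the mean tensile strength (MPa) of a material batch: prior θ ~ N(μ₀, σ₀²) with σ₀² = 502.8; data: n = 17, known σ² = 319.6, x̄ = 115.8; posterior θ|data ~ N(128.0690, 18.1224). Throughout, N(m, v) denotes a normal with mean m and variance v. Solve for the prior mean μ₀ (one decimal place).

The posterior mean is a precision-weighted average: μ_n = (τ₀μ₀ + τ_data·x̄)/(τ₀+τ_data), with τ₀=1/σ₀² and τ_data=n/σ².
Here τ₀ = 1/502.8 = 0.001989 and τ_data = 17/319.6 = 0.053191, so τ_n = 0.055180.
Rearranging for μ₀: μ₀ = (μ_n·τ_n − τ_data·x̄)/τ₀ = (128.0690·0.055180 − 0.053191·115.8) / 0.001989 = 0.907330/0.001989 ≈ 456.2.

μ₀ = 456.2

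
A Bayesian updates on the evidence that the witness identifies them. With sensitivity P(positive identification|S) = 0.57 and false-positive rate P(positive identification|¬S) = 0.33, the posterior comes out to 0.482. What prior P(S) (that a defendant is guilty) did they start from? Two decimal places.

P(S) = 0.35

In odds form, posterior odds = prior odds × likelihood ratio, so prior odds = posterior odds ÷ LR.
Posterior odds = 0.482/(1−0.482) = 0.9305. LR = 0.57/0.33 = 1.7273.
Prior odds = 0.9305/1.7273 = 0.5387, so P(S) = 0.5387/(1+0.5387) ≈ 0.35.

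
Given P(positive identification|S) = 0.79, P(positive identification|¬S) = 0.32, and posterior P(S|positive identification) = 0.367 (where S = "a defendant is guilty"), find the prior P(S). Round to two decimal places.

In odds form, posterior odds = prior odds × likelihood ratio, so prior odds = posterior odds ÷ LR.
Posterior odds = 0.367/(1−0.367) = 0.5798. LR = 0.79/0.32 = 2.4688.
Prior odds = 0.5798/2.4688 = 0.2349, so P(S) = 0.2349/(1+0.2349) ≈ 0.19.

P(S) = 0.19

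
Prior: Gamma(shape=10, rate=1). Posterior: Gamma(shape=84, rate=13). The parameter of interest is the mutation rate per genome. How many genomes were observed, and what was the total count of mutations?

n = 12 genomes with total 74 mutations

Gamma–Poisson conjugacy: posterior shape = α + Σxᵢ, posterior rate = β + n.
Matching: Σxᵢ = 84 − 10 = 74 and n = 13 − 1 = 12.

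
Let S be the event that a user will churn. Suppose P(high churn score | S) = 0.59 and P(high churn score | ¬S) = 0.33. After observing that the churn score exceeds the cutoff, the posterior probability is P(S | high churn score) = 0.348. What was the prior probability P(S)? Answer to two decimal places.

P(S) = 0.23

In odds form, posterior odds = prior odds × likelihood ratio, so prior odds = posterior odds ÷ LR.
Posterior odds = 0.348/(1−0.348) = 0.5337. LR = 0.59/0.33 = 1.7879.
Prior odds = 0.5337/1.7879 = 0.2985, so P(S) = 0.2985/(1+0.2985) ≈ 0.23.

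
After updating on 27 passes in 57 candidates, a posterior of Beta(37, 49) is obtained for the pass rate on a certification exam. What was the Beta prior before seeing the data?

Beta(10, 19)

Beta is conjugate to the binomial likelihood: posterior = Beta(α+s, β+f).
Subtract the data counts: 37−27=10, 49−30=19.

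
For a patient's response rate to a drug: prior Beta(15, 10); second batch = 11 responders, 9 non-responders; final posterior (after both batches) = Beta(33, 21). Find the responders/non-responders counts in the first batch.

Sequential conjugate updates are equivalent to a single update on the pooled data, so total successes = posterior α − prior α and total failures = posterior β − prior β.
Total across both batches: 33−15=18 responders, 21−10=11 non-responders.
Subtract the second batch: 18−11=7 responders and 11−9=2 non-responders.

7 responders and 2 non-responders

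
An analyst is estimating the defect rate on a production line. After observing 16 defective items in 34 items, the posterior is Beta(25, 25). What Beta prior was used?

Beta(9, 7)

Beta is conjugate to the binomial likelihood: posterior = Beta(α+s, β+f).
Subtract the data counts: 25−16=9, 25−18=7.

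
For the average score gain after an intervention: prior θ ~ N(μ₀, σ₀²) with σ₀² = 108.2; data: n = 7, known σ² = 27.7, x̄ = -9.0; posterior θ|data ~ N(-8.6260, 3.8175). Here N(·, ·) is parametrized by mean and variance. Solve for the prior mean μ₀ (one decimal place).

With known observation variance, the Normal–Normal posterior has precision τ_n = τ₀ + n/σ² and mean μ_n = (τ₀μ₀ + (n/σ²)x̄)/τ_n.
Here τ₀ = 1/108.2 = 0.009242 and τ_data = 7/27.7 = 0.252708, so τ_n = 0.261950.
Rearranging for μ₀: μ₀ = (μ_n·τ_n − τ_data·x̄)/τ₀ = (-8.6260·0.261950 − 0.252708·-9.0) / 0.009242 = 0.014791/0.009242 ≈ 1.6.

μ₀ = 1.6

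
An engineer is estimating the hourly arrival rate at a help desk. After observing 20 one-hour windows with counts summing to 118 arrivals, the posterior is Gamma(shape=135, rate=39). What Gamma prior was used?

A Gamma(α, β) prior (rate parametrization) on a Poisson rate with n observations summing to S gives posterior Gamma(α+S, β+n).
So α = 135 − 118 = 17 and β = 39 − 20 = 19.

Gamma(shape=17, rate=19)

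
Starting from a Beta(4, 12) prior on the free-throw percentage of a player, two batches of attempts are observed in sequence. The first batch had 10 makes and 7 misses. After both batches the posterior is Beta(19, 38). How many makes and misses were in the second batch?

Because Beta–binomial updating is additive in the counts, the combined data contributed (α_post−α_prior, β_post−β_prior) successes and failures.
Total across both batches: 19−4=15 makes, 38−12=26 misses.
Subtract the first batch: 15−10=5 makes and 26−7=19 misses.

5 makes and 19 misses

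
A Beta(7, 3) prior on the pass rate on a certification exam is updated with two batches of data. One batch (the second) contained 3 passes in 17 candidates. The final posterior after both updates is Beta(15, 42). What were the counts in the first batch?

Because Beta–binomial updating is additive in the counts, the combined data contributed (α_post−α_prior, β_post−β_prior) successes and failures.
Total across both batches: 15−7=8 passes, 42−3=39 failures.
Subtract the second batch: 8−3=5 passes and 39−14=25 failures.

5 passes and 25 failures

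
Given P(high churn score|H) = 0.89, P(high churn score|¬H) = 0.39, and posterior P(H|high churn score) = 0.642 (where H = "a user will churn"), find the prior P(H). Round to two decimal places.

Bayes' rule in odds form gives O(H|E) = O(H)·[P(E|H)/P(E|¬H)], hence O(H) = O(H|E)/LR.
Posterior odds = 0.642/(1−0.642) = 1.7933. LR = 0.89/0.39 = 2.2821.
Prior odds = 1.7933/2.2821 = 0.7858, so P(H) = 0.7858/(1+0.7858) ≈ 0.44.

P(H) = 0.44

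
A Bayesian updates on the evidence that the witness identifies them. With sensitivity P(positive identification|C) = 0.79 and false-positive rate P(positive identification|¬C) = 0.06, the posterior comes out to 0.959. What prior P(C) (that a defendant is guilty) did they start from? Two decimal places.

Bayes' rule in odds form gives O(C|E) = O(C)·[P(E|C)/P(E|¬C)], hence O(C) = O(C|E)/LR.
Posterior odds = 0.959/(1−0.959) = 23.3902. LR = 0.79/0.06 = 13.1667.
Prior odds = 23.3902/13.1667 = 1.7765, so P(C) = 1.7765/(1+1.7765) ≈ 0.64.

P(C) = 0.64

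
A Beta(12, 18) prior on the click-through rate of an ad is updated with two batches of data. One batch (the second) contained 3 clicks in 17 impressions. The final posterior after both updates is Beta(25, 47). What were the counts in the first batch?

10 clicks and 15 non-clicks

Because Beta–binomial updating is additive in the counts, the combined data contributed (α_post−α_prior, β_post−β_prior) successes and failures.
Total across both batches: 25−12=13 clicks, 47−18=29 non-clicks.
Subtract the second batch: 13−3=10 clicks and 29−14=15 non-clicks.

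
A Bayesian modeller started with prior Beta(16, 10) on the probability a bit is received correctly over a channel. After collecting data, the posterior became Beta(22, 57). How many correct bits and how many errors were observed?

6 correct bits and 47 errors

Beta is conjugate to the binomial likelihood: posterior = Beta(a+s, b+f).
Match parameters: s=22−16=6, f=57−10=47.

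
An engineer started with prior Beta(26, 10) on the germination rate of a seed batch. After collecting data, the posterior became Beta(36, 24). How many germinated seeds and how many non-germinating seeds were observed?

10 germinated seeds and 14 non-germinating seeds

A Beta(α, β) prior with s successes and f failures in binomial data gives a Beta(α+s, β+f) posterior.
So s = 36 − 26 = 10 and f = 24 − 10 = 14.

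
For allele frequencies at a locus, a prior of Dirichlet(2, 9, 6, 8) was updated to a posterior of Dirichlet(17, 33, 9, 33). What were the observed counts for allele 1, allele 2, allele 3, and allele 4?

For a Dirichlet(α) prior with multinomial counts c, the posterior is Dirichlet(α + c) componentwise.
Counts are posterior − prior componentwise: 17−2=15, 33−9=24, 9−6=3, 33−8=25.

counts (15, 24, 3, 25)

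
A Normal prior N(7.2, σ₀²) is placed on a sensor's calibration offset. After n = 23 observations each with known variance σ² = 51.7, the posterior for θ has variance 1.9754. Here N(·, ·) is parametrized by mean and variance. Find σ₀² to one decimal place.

For the Normal–Normal model with known σ², precisions add: τ_n = τ₀ + n/σ².
So 1/σ₀² = 1/1.9754 − 23/51.7 = 0.506227 − 0.444874 = 0.061353.
Hence σ₀² = 1/0.061353 ≈ 16.3.

σ₀² = 16.3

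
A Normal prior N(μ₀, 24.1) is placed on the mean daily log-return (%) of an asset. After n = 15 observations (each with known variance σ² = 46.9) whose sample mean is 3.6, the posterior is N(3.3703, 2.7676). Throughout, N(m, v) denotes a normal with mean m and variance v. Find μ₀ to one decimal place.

μ₀ = 1.6

The posterior mean is a precision-weighted average: μ_n = (τ₀μ₀ + τ_data·x̄)/(τ₀+τ_data), with τ₀=1/σ₀² and τ_data=n/σ².
Here τ₀ = 1/24.1 = 0.041494 and τ_data = 15/46.9 = 0.319829, so τ_n = 0.361323.
Rearranging for μ₀: μ₀ = (μ_n·τ_n − τ_data·x̄)/τ₀ = (3.3703·0.361323 − 0.319829·3.6) / 0.041494 = 0.066383/0.041494 ≈ 1.6.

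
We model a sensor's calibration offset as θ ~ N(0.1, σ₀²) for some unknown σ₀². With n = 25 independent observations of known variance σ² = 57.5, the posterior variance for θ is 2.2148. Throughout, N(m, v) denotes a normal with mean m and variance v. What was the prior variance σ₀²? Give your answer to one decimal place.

For the Normal–Normal model with known σ², precisions add: τ_n = τ₀ + n/σ².
So 1/σ₀² = 1/2.2148 − 25/57.5 = 0.451508 − 0.434783 = 0.016725.
Hence σ₀² = 1/0.016725 ≈ 59.8.

σ₀² = 59.8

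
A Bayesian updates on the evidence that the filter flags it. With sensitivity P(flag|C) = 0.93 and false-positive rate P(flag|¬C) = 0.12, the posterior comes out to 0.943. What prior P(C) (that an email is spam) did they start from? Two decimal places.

P(C) = 0.68

Bayes' rule in odds form gives O(C|E) = O(C)·[P(E|C)/P(E|¬C)], hence O(C) = O(C|E)/LR.
Posterior odds = 0.943/(1−0.943) = 16.5439. LR = 0.93/0.12 = 7.7500.
Prior odds = 16.5439/7.7500 = 2.1347, so P(C) = 2.1347/(1+2.1347) ≈ 0.68.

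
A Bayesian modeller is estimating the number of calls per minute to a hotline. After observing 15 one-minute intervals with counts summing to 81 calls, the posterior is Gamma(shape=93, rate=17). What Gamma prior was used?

Gamma–Poisson conjugacy: posterior shape = α + Σxᵢ, posterior rate = β + n.
So α = 93 − 81 = 12 and β = 17 − 15 = 2.

Gamma(shape=12, rate=2)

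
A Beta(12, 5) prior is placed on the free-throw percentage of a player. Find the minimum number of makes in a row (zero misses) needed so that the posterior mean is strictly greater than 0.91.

After k makes and 0 misses the posterior is Beta(12+k, 5), with mean (12+k)/(12+5+k).
Set (12+k)/(17+k) > 0.91 and solve: k > (0.91·17 − 12)/(1 − 0.91) = 38.556.
The smallest integer exceeding 38.556 is 39, and checking k=39: (51)/(56) = 0.9107 > 0.91.

k = 39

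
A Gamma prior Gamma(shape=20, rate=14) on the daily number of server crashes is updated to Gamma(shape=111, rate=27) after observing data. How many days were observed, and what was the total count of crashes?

n = 13 days with total 91 crashes

Gamma–Poisson conjugacy: posterior shape = α + Σxᵢ, posterior rate = β + n.
Matching: Σxᵢ = 111 − 20 = 91 and n = 27 − 14 = 13.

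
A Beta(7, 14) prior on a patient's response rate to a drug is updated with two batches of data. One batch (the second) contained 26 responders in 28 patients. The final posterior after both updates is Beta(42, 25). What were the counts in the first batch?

9 responders and 9 non-responders

Because Beta–binomial updating is additive in the counts, the combined data contributed (α_post−α_prior, β_post−β_prior) successes and failures.
Total across both batches: 42−7=35 responders, 25−14=11 non-responders.
Subtract the second batch: 35−26=9 responders and 11−2=9 non-responders.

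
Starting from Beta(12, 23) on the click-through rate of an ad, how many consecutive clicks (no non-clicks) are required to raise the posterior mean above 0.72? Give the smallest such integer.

After k clicks and 0 non-clicks the posterior is Beta(12+k, 23), with mean (12+k)/(12+23+k).
Set (12+k)/(35+k) > 0.72 and solve: k > (0.72·35 − 12)/(1 − 0.72) = 47.143.
The smallest integer exceeding 47.143 is 48, and checking k=48: (60)/(83) = 0.7229 > 0.72.

k = 48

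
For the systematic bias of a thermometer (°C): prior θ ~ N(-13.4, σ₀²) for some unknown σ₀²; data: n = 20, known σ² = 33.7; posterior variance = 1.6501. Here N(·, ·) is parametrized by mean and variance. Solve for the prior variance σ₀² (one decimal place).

σ₀² = 79.7

For the Normal–Normal model with known σ², precisions add: τ_n = τ₀ + n/σ².
So 1/σ₀² = 1/1.6501 − 20/33.7 = 0.606024 − 0.593472 = 0.012552.
Hence σ₀² = 1/0.012552 ≈ 79.7.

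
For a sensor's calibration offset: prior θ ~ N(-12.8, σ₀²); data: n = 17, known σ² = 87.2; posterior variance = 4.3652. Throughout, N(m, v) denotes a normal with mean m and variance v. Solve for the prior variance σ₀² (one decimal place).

σ₀² = 29.3

Posterior precision equals prior precision plus data precision: 1/σ_n² = 1/σ₀² + n/σ².
So 1/σ₀² = 1/4.3652 − 17/87.2 = 0.229085 − 0.194954 = 0.034131.
Hence σ₀² = 1/0.034131 ≈ 29.3.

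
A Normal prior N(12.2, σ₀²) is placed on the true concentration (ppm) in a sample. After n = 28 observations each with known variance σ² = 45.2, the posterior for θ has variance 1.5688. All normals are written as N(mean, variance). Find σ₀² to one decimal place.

σ₀² = 55.7

Posterior precision equals prior precision plus data precision: 1/σ_n² = 1/σ₀² + n/σ².
So 1/σ₀² = 1/1.5688 − 28/45.2 = 0.637430 − 0.619469 = 0.017961.
Hence σ₀² = 1/0.017961 ≈ 55.7.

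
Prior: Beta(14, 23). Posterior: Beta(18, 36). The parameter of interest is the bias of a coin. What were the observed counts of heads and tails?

Beta is conjugate to the binomial likelihood: posterior = Beta(a+s, b+f).
So s = 18 − 14 = 4 and f = 36 − 23 = 13.

4 heads and 13 tails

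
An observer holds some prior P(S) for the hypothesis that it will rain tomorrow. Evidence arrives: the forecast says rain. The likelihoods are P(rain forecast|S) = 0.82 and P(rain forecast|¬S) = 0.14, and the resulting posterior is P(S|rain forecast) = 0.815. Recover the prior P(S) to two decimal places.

Bayes' rule in odds form gives O(S|E) = O(S)·[P(E|S)/P(E|¬S)], hence O(S) = O(S|E)/LR.
Posterior odds = 0.815/(1−0.815) = 4.4054. LR = 0.82/0.14 = 5.8571.
Prior odds = 4.4054/5.8571 = 0.7521, so P(S) = 0.7521/(1+0.7521) ≈ 0.43.

P(S) = 0.43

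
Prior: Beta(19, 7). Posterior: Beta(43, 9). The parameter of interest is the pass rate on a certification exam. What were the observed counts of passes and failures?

24 passes and 2 failures

Under Beta–binomial conjugacy the posterior parameters are (α+s, β+f).
So s = 43 − 19 = 24 and f = 9 − 7 = 2.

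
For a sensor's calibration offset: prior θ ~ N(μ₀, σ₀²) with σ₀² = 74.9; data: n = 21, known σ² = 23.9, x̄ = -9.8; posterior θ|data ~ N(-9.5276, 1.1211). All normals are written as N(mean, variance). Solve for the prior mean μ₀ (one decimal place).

With known observation variance, the Normal–Normal posterior has precision τ_n = τ₀ + n/σ² and mean μ_n = (τ₀μ₀ + (n/σ²)x̄)/τ_n.
Here τ₀ = 1/74.9 = 0.013351 and τ_data = 21/23.9 = 0.878661, so τ_n = 0.892012.
Rearranging for μ₀: μ₀ = (μ_n·τ_n − τ_data·x̄)/τ₀ = (-9.5276·0.892012 − 0.878661·-9.8) / 0.013351 = 0.112144/0.013351 ≈ 8.4.

μ₀ = 8.4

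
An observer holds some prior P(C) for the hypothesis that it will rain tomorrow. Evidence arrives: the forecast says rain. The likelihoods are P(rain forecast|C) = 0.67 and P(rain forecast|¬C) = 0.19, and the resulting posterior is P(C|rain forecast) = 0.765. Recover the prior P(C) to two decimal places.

P(C) = 0.48

Bayes' rule in odds form gives O(C|E) = O(C)·[P(E|C)/P(E|¬C)], hence O(C) = O(C|E)/LR.
Posterior odds = 0.765/(1−0.765) = 3.2553. LR = 0.67/0.19 = 3.5263.
Prior odds = 3.2553/3.5263 = 0.9231, so P(C) = 0.9231/(1+0.9231) ≈ 0.48.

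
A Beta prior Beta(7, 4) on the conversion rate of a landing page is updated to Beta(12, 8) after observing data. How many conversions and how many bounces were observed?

Under Beta–binomial conjugacy the posterior parameters are (a+s, b+f).
Match parameters: s=12−7=5, f=8−4=4.

5 conversions and 4 bounces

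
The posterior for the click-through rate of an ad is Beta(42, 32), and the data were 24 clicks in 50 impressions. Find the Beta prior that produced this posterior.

Beta is conjugate to the binomial likelihood: posterior = Beta(α+s, β+f).
So α = 42 − 24 = 18 and β = 32 − 26 = 6.

Beta(18, 6)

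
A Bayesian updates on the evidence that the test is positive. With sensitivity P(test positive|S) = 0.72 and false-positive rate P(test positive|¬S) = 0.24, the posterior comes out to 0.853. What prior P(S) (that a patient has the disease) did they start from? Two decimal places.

P(S) = 0.66

Bayes' rule in odds form gives O(S|E) = O(S)·[P(E|S)/P(E|¬S)], hence O(S) = O(S|E)/LR.
Posterior odds = 0.853/(1−0.853) = 5.8027. LR = 0.72/0.24 = 3.0000.
Prior odds = 5.8027/3.0000 = 1.9342, so P(S) = 1.9342/(1+1.9342) ≈ 0.66.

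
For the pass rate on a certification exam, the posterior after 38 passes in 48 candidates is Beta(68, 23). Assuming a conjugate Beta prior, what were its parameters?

Beta(30, 13)

A Beta(a, b) prior with s successes and f failures in binomial data gives a Beta(a+s, b+f) posterior.
Subtract the data counts: 68−38=30, 23−10=13.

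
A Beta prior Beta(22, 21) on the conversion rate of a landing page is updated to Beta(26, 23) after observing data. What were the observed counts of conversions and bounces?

Beta is conjugate to the binomial likelihood: posterior = Beta(α+s, β+f).
Match parameters: s=26−22=4, f=23−21=2.

4 conversions and 2 bounces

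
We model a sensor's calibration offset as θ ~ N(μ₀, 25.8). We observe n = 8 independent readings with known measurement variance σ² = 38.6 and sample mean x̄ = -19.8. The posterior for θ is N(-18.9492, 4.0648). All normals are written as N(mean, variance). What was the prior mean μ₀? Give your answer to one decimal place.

μ₀ = -14.4

With known observation variance, the Normal–Normal posterior has precision τ_n = τ₀ + n/σ² and mean μ_n = (τ₀μ₀ + (n/σ²)x̄)/τ_n.
Here τ₀ = 1/25.8 = 0.038760 and τ_data = 8/38.6 = 0.207254, so τ_n = 0.246014.
Rearranging for μ₀: μ₀ = (μ_n·τ_n − τ_data·x̄)/τ₀ = (-18.9492·0.246014 − 0.207254·-19.8) / 0.038760 = -0.558139/0.038760 ≈ -14.4.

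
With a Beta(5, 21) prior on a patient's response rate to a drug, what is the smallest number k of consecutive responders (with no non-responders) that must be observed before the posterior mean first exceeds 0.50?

After k responders and 0 non-responders the posterior is Beta(5+k, 21), with mean (5+k)/(5+21+k).
Set (5+k)/(26+k) > 0.50 and solve: k > (0.50·26 − 5)/(1 − 0.50) = 16.000.
The smallest integer exceeding 16.000 is 17.

k = 17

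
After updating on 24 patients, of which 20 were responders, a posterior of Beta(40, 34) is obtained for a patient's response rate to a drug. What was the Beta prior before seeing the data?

Beta(20, 30)

A Beta(α, β) prior with s successes and f failures in binomial data gives a Beta(α+s, β+f) posterior.
So α = 40 − 20 = 20 and β = 34 − 4 = 30.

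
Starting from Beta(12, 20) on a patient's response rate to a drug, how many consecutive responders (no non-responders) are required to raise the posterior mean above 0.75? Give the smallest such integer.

After k responders and 0 non-responders the posterior is Beta(12+k, 20), with mean (12+k)/(12+20+k).
Set (12+k)/(32+k) > 0.75 and solve: k > (0.75·32 − 12)/(1 − 0.75) = 48.000.
The smallest integer exceeding 48.000 is 49.

k = 49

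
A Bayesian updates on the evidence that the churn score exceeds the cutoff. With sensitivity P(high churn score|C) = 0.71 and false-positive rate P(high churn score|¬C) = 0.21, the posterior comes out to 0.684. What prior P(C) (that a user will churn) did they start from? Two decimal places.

In odds form, posterior odds = prior odds × likelihood ratio, so prior odds = posterior odds ÷ LR.
Posterior odds = 0.684/(1−0.684) = 2.1646. LR = 0.71/0.21 = 3.3810.
Prior odds = 2.1646/3.3810 = 0.6402, so P(C) = 0.6402/(1+0.6402) ≈ 0.39.

P(C) = 0.39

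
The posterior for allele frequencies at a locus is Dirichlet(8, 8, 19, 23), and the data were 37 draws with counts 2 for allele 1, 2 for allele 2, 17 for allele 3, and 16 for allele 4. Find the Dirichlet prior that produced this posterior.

For a Dirichlet(α) prior with multinomial counts c, the posterior is Dirichlet(α + c) componentwise.
Subtract each count from the matching posterior parameter: 8−2=6, 8−2=6, 19−17=2, 23−16=7.

Dirichlet(6, 6, 2, 7)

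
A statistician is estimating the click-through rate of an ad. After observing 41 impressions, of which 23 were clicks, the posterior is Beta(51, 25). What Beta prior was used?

Beta(28, 7)

Beta is conjugate to the binomial likelihood: posterior = Beta(α+s, β+f).
Subtract the data counts: 51−23=28, 25−18=7.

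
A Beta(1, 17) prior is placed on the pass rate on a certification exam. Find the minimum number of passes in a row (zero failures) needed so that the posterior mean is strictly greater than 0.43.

After k passes and 0 failures the posterior is Beta(1+k, 17), with mean (1+k)/(1+17+k).
Set (1+k)/(18+k) > 0.43 and solve: k > (0.43·18 − 1)/(1 − 0.43) = 11.825.
The smallest integer exceeding 11.825 is 12.

k = 12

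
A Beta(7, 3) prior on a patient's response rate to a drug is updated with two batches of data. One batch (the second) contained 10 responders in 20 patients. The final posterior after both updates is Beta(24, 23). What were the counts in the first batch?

Sequential conjugate updates are equivalent to a single update on the pooled data, so total successes = posterior α − prior α and total failures = posterior β − prior β.
Total across both batches: 24−7=17 responders, 23−3=20 non-responders.
Subtract the second batch: 17−10=7 responders and 20−10=10 non-responders.

7 responders and 10 non-responders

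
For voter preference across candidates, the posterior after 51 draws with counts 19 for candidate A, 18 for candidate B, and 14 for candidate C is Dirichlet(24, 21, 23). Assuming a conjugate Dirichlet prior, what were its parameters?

For a Dirichlet(α) prior with multinomial counts c, the posterior is Dirichlet(α + c) componentwise.
Subtract each count from the matching posterior parameter: 24−19=5, 21−18=3, 23−14=9.

Dirichlet(5, 3, 9)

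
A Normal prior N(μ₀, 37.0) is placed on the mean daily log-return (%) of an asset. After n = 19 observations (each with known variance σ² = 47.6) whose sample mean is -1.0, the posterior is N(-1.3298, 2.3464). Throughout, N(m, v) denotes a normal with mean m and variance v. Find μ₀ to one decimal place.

μ₀ = -6.2

The posterior mean is a precision-weighted average: μ_n = (τ₀μ₀ + τ_data·x̄)/(τ₀+τ_data), with τ₀=1/σ₀² and τ_data=n/σ².
Here τ₀ = 1/37.0 = 0.027027 and τ_data = 19/47.6 = 0.399160, so τ_n = 0.426187.
Rearranging for μ₀: μ₀ = (μ_n·τ_n − τ_data·x̄)/τ₀ = (-1.3298·0.426187 − 0.399160·-1.0) / 0.027027 = -0.167583/0.027027 ≈ -6.2.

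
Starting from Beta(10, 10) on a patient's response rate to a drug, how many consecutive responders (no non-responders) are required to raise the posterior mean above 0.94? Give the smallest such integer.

After k responders and 0 non-responders the posterior is Beta(10+k, 10), with mean (10+k)/(10+10+k).
Set (10+k)/(20+k) > 0.94 and solve: k > (0.94·20 − 10)/(1 − 0.94) = 146.667.
The smallest integer exceeding 146.667 is 147.

k = 147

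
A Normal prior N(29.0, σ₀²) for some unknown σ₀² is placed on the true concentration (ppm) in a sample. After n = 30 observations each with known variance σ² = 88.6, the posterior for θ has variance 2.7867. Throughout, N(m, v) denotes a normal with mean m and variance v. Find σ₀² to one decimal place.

σ₀² = 49.4

For the Normal–Normal model with known σ², precisions add: τ_n = τ₀ + n/σ².
So 1/σ₀² = 1/2.7867 − 30/88.6 = 0.358847 − 0.338600 = 0.020247.
Hence σ₀² = 1/0.020247 ≈ 49.4.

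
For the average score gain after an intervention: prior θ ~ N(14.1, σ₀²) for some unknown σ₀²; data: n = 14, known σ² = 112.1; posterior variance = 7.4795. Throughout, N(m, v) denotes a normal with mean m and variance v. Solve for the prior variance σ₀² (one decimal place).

Posterior precision equals prior precision plus data precision: 1/σ_n² = 1/σ₀² + n/σ².
So 1/σ₀² = 1/7.4795 − 14/112.1 = 0.133699 − 0.124888 = 0.008811.
Hence σ₀² = 1/0.008811 ≈ 113.5.

σ₀² = 113.5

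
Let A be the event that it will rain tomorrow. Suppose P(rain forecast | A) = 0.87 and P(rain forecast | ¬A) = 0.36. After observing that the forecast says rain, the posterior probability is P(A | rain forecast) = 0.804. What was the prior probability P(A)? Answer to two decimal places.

In odds form, posterior odds = prior odds × likelihood ratio, so prior odds = posterior odds ÷ LR.
Posterior odds = 0.804/(1−0.804) = 4.1020. LR = 0.87/0.36 = 2.4167.
Prior odds = 4.1020/2.4167 = 1.6974, so P(A) = 1.6974/(1+1.6974) ≈ 0.63.

P(A) = 0.63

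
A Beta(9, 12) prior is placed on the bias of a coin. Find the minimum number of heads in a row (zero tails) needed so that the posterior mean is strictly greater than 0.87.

After k heads and 0 tails the posterior is Beta(9+k, 12), with mean (9+k)/(9+12+k).
Set (9+k)/(21+k) > 0.87 and solve: k > (0.87·21 − 9)/(1 − 0.87) = 71.308.
The smallest integer exceeding 71.308 is 72, and checking k=72: (81)/(93) = 0.8710 > 0.87.

k = 72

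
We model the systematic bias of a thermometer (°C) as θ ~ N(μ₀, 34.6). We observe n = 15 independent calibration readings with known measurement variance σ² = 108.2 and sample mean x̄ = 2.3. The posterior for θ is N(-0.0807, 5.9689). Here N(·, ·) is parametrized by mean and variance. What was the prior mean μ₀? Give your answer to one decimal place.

The posterior mean is a precision-weighted average: μ_n = (τ₀μ₀ + τ_data·x̄)/(τ₀+τ_data), with τ₀=1/σ₀² and τ_data=n/σ².
Here τ₀ = 1/34.6 = 0.028902 and τ_data = 15/108.2 = 0.138632, so τ_n = 0.167534.
Rearranging for μ₀: μ₀ = (μ_n·τ_n − τ_data·x̄)/τ₀ = (-0.0807·0.167534 − 0.138632·2.3) / 0.028902 = -0.332374/0.028902 ≈ -11.5.

μ₀ = -11.5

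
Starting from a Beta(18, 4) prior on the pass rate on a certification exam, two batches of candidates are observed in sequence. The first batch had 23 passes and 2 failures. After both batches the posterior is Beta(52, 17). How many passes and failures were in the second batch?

Sequential conjugate updates are equivalent to a single update on the pooled data, so total successes = posterior α − prior α and total failures = posterior β − prior β.
Total across both batches: 52−18=34 passes, 17−4=13 failures.
Subtract the first batch: 34−23=11 passes and 13−2=11 failures.

11 passes and 11 failures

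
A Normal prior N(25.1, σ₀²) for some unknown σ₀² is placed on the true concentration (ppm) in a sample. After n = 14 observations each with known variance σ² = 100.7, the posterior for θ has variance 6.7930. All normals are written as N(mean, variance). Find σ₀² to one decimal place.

σ₀² = 122.2

For the Normal–Normal model with known σ², precisions add: τ_n = τ₀ + n/σ².
So 1/σ₀² = 1/6.7930 − 14/100.7 = 0.147210 − 0.139027 = 0.008183.
Hence σ₀² = 1/0.008183 ≈ 122.2.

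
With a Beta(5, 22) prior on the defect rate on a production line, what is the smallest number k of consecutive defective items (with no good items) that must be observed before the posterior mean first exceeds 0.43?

k = 12

After k defective items and 0 good items the posterior is Beta(5+k, 22), with mean (5+k)/(5+22+k).
Set (5+k)/(27+k) > 0.43 and solve: k > (0.43·27 − 5)/(1 − 0.43) = 11.596.
The smallest integer exceeding 11.596 is 12.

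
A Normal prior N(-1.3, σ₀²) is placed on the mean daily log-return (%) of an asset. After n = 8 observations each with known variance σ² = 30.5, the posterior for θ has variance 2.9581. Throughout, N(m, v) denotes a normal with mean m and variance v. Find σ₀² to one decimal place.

σ₀² = 13.2

Posterior precision equals prior precision plus data precision: 1/σ_n² = 1/σ₀² + n/σ².
So 1/σ₀² = 1/2.9581 − 8/30.5 = 0.338055 − 0.262295 = 0.075760.
Hence σ₀² = 1/0.075760 ≈ 13.2.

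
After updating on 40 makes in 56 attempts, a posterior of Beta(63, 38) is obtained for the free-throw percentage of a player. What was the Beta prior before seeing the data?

Beta is conjugate to the binomial likelihood: posterior = Beta(α+s, β+f).
So α = 63 − 40 = 23 and β = 38 − 16 = 22.

Beta(23, 22)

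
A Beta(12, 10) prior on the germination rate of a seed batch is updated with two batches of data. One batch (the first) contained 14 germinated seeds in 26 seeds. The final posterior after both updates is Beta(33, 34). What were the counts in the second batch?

Because Beta–binomial updating is additive in the counts, the combined data contributed (α_post−α_prior, β_post−β_prior) successes and failures.
Total across both batches: 33−12=21 germinated seeds, 34−10=24 non-germinating seeds.
Subtract the first batch: 21−14=7 germinated seeds and 24−12=12 non-germinating seeds.

7 germinated seeds and 12 non-germinating seeds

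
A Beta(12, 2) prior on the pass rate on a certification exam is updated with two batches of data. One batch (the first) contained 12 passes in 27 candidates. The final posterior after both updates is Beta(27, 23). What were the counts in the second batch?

3 passes and 6 failures

Because Beta–binomial updating is additive in the counts, the combined data contributed (α_post−α_prior, β_post−β_prior) successes and failures.
Total across both batches: 27−12=15 passes, 23−2=21 failures.
Subtract the first batch: 15−12=3 passes and 21−15=6 failures.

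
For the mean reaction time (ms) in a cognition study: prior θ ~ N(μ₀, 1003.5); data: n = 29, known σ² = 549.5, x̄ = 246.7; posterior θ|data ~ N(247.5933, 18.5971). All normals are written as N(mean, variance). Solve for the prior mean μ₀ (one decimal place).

With known observation variance, the Normal–Normal posterior has precision τ_n = τ₀ + n/σ² and mean μ_n = (τ₀μ₀ + (n/σ²)x̄)/τ_n.
Here τ₀ = 1/1003.5 = 0.000997 and τ_data = 29/549.5 = 0.052775, so τ_n = 0.053772.
Rearranging for μ₀: μ₀ = (μ_n·τ_n − τ_data·x̄)/τ₀ = (247.5933·0.053772 − 0.052775·246.7) / 0.000997 = 0.293994/0.000997 ≈ 294.9.

μ₀ = 294.9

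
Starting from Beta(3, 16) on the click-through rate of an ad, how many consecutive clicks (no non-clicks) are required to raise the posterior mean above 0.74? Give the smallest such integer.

k = 43

After k clicks and 0 non-clicks the posterior is Beta(3+k, 16), with mean (3+k)/(3+16+k).
Set (3+k)/(19+k) > 0.74 and solve: k > (0.74·19 − 3)/(1 − 0.74) = 42.538.
The smallest integer exceeding 42.538 is 43.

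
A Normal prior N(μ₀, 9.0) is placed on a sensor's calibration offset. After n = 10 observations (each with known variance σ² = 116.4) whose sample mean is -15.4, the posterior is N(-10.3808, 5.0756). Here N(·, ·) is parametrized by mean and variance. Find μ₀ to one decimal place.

μ₀ = -6.5

The posterior mean is a precision-weighted average: μ_n = (τ₀μ₀ + τ_data·x̄)/(τ₀+τ_data), with τ₀=1/σ₀² and τ_data=n/σ².
Here τ₀ = 1/9.0 = 0.111111 and τ_data = 10/116.4 = 0.085911, so τ_n = 0.197022.
Rearranging for μ₀: μ₀ = (μ_n·τ_n − τ_data·x̄)/τ₀ = (-10.3808·0.197022 − 0.085911·-15.4) / 0.111111 = -0.722217/0.111111 ≈ -6.5.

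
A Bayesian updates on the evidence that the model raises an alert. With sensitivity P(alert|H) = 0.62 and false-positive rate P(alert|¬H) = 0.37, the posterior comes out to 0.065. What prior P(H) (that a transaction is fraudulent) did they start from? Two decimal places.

P(H) = 0.04

Bayes' rule in odds form gives O(H|E) = O(H)·[P(E|H)/P(E|¬H)], hence O(H) = O(H|E)/LR.
Posterior odds = 0.065/(1−0.065) = 0.0695. LR = 0.62/0.37 = 1.6757.
Prior odds = 0.0695/1.6757 = 0.0415, so P(H) = 0.0415/(1+0.0415) ≈ 0.04.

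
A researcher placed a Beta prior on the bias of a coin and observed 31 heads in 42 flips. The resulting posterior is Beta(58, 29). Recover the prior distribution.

Beta(27, 18)

Under Beta–binomial conjugacy the posterior parameters are (a+s, b+f).
Subtract the data counts: 58−31=27, 29−11=18.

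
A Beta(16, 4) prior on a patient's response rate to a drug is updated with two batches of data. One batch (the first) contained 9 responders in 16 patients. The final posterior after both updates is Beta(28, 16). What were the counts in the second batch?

Sequential conjugate updates are equivalent to a single update on the pooled data, so total successes = posterior α − prior α and total failures = posterior β − prior β.
Total across both batches: 28−16=12 responders, 16−4=12 non-responders.
Subtract the first batch: 12−9=3 responders and 12−7=5 non-responders.

3 responders and 5 non-responders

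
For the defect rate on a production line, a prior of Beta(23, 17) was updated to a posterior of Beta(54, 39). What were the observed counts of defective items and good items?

31 defective items and 22 good items

Beta is conjugate to the binomial likelihood: posterior = Beta(a+s, b+f).
Match parameters: s=54−23=31, f=39−17=22.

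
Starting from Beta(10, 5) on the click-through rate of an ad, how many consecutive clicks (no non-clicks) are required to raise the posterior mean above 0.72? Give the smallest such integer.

k = 3

After k clicks and 0 non-clicks the posterior is Beta(10+k, 5), with mean (10+k)/(10+5+k).
Set (10+k)/(15+k) > 0.72 and solve: k > (0.72·15 − 10)/(1 − 0.72) = 2.857.
The smallest integer exceeding 2.857 is 3.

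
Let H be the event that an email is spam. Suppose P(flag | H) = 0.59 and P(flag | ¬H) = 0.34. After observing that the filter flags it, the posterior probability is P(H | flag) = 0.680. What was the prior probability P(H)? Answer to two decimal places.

P(H) = 0.55

Bayes' rule in odds form gives O(H|E) = O(H)·[P(E|H)/P(E|¬H)], hence O(H) = O(H|E)/LR.
Posterior odds = 0.680/(1−0.680) = 2.1250. LR = 0.59/0.34 = 1.7353.
Prior odds = 2.1250/1.7353 = 1.2246, so P(H) = 1.2246/(1+1.2246) ≈ 0.55.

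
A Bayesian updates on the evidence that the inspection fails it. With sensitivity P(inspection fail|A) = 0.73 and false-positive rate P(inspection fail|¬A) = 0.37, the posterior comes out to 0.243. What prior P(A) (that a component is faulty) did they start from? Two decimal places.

Bayes' rule in odds form gives O(A|E) = O(A)·[P(E|A)/P(E|¬A)], hence O(A) = O(A|E)/LR.
Posterior odds = 0.243/(1−0.243) = 0.3210. LR = 0.73/0.37 = 1.9730.
Prior odds = 0.3210/1.9730 = 0.1627, so P(A) = 0.1627/(1+0.1627) ≈ 0.14.

P(A) = 0.14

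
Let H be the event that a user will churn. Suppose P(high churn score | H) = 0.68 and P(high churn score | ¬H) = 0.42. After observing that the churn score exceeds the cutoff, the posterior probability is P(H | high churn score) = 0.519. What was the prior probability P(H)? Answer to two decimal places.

P(H) = 0.40

Bayes' rule in odds form gives O(H|E) = O(H)·[P(E|H)/P(E|¬H)], hence O(H) = O(H|E)/LR.
Posterior odds = 0.519/(1−0.519) = 1.0790. LR = 0.68/0.42 = 1.6190.
Prior odds = 1.0790/1.6190 = 0.6665, so P(H) = 0.6665/(1+0.6665) ≈ 0.40.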